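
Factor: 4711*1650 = 2^1*3^1*5^2 * 7^1*11^1 * 673^1 = 7773150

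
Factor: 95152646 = 2^1*19^1*199^1*12583^1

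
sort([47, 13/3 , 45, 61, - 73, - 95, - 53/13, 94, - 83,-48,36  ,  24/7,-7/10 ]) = [ - 95, - 83, - 73, - 48 , - 53/13, - 7/10,24/7,13/3,36,45, 47,61,  94 ]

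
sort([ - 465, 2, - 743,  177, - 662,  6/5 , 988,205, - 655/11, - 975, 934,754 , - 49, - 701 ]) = [ - 975, - 743,- 701, - 662,-465, - 655/11, - 49,  6/5, 2, 177,205,  754, 934, 988]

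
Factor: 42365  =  5^1*37^1 * 229^1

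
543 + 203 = 746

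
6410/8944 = 3205/4472 = 0.72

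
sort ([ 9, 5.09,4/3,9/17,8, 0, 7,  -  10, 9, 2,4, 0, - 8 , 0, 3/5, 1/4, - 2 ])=[  -  10, - 8, - 2, 0, 0,0, 1/4,9/17,3/5, 4/3, 2, 4,5.09, 7, 8, 9, 9]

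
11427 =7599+3828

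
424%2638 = 424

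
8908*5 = 44540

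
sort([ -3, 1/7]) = [-3,1/7] 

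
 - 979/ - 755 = 1 + 224/755  =  1.30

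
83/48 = 83/48=1.73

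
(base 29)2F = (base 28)2h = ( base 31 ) 2b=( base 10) 73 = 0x49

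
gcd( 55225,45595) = 5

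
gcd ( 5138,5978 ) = 14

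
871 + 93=964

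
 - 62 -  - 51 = -11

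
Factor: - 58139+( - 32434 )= -90573 =-  3^1*7^1*19^1*227^1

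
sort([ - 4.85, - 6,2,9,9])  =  [ - 6 , - 4.85, 2 , 9, 9 ]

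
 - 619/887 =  - 619/887 = -0.70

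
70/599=70/599  =  0.12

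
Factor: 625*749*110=51493750 = 2^1*5^5*7^1*11^1*107^1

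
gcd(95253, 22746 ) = 3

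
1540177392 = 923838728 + 616338664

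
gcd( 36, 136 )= 4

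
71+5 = 76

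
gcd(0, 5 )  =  5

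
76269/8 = 9533 + 5/8 =9533.62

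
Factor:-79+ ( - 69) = -2^2*37^1 = - 148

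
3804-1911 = 1893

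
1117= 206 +911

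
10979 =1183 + 9796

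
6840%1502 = 832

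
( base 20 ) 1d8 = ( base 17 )255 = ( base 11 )558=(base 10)668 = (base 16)29C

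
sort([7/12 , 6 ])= [ 7/12, 6 ] 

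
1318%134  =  112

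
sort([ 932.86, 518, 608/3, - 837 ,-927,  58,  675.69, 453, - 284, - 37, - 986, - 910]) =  [ - 986, - 927, - 910, - 837, - 284, - 37,58,608/3 , 453,  518,675.69,932.86 ] 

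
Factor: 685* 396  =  2^2*3^2 * 5^1 * 11^1* 137^1 =271260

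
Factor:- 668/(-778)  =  2^1*167^1*389^(  -  1) = 334/389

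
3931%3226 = 705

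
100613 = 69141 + 31472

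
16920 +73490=90410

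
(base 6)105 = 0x29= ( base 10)41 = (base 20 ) 21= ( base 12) 35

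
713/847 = 713/847 = 0.84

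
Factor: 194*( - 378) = - 73332 = -2^2 * 3^3*7^1  *97^1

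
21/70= 3/10 = 0.30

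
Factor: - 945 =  - 3^3*5^1*7^1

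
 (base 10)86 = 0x56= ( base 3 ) 10012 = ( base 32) 2m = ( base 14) 62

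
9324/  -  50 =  - 4662/25 =- 186.48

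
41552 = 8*5194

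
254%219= 35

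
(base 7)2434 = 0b1110001011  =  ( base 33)RG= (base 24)1DJ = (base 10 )907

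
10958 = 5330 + 5628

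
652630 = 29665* 22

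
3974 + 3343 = 7317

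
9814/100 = 98 + 7/50 = 98.14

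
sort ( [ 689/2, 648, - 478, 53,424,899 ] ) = [  -  478, 53,689/2, 424, 648,899 ] 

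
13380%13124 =256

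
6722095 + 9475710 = 16197805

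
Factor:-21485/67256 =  - 2^(-3) *5^1* 7^(-1 )*1201^( - 1)*4297^1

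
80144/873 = 91 + 701/873 = 91.80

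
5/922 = 5/922= 0.01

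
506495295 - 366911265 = 139584030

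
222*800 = 177600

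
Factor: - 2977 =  - 13^1*229^1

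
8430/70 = 120 + 3/7 = 120.43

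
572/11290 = 286/5645  =  0.05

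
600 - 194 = 406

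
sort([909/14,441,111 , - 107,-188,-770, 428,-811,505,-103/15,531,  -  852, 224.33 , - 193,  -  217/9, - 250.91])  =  [ - 852, - 811, - 770 ,-250.91,  -  193, - 188, - 107,-217/9, - 103/15,909/14,111,224.33,428,441, 505,531] 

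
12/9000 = 1/750 = 0.00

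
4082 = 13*314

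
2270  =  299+1971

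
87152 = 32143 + 55009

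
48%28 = 20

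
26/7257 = 26/7257 = 0.00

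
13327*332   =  4424564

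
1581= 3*527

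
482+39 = 521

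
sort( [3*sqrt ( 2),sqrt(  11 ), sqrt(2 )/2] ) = [sqrt( 2)/2,sqrt(11 ), 3*sqrt(2)] 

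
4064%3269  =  795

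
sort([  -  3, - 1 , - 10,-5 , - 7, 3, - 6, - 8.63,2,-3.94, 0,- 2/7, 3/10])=[ - 10, - 8.63, -7, - 6 , - 5, - 3.94, - 3, - 1,-2/7, 0,3/10,2  ,  3 ]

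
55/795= 11/159 = 0.07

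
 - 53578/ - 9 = 53578/9 = 5953.11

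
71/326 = 71/326= 0.22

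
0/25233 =0 = 0.00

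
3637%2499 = 1138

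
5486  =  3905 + 1581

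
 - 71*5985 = -424935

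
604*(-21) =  - 12684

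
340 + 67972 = 68312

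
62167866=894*69539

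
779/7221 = 779/7221= 0.11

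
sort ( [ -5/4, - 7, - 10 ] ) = [-10, - 7, - 5/4] 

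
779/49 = 779/49 = 15.90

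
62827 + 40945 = 103772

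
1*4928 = 4928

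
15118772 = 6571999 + 8546773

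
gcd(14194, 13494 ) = 2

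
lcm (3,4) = 12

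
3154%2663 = 491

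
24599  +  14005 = 38604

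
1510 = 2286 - 776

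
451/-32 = -451/32 = - 14.09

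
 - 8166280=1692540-9858820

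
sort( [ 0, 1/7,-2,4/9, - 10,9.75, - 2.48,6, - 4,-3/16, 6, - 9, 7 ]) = [ - 10, - 9, - 4, - 2.48, - 2, - 3/16, 0, 1/7 , 4/9, 6,6,7,9.75 ] 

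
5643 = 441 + 5202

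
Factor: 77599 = 73^1 * 1063^1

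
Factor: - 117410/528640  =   -2^(-7)*7^(- 1)*199^1= - 199/896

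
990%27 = 18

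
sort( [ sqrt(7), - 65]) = [ - 65,sqrt(7 ) ] 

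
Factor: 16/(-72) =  - 2^1 * 3^(-2) = - 2/9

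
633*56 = 35448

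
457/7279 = 457/7279 = 0.06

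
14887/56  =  14887/56=265.84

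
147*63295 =9304365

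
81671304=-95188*( - 858 )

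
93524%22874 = 2028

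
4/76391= 4/76391 =0.00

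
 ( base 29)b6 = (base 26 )cd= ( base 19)h2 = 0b101000101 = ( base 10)325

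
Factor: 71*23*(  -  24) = -2^3*3^1*23^1*71^1 = -  39192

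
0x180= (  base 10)384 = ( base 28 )DK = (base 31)cc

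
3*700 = 2100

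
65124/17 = 3830 + 14/17= 3830.82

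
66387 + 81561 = 147948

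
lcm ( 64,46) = 1472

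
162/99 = 1 + 7/11 = 1.64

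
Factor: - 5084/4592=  - 2^( - 2 )*7^(-1) * 31^1=-31/28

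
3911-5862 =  - 1951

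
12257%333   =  269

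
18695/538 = 18695/538 = 34.75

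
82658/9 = 82658/9 = 9184.22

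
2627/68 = 38+43/68 = 38.63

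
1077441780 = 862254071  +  215187709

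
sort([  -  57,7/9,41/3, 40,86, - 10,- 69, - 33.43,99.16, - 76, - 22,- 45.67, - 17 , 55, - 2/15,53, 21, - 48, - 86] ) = [-86, - 76, - 69, - 57,-48,-45.67, - 33.43,  -  22, - 17, - 10, - 2/15,7/9, 41/3,21,40,53, 55,86,99.16] 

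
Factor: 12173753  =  509^1*23917^1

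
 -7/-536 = 7/536 = 0.01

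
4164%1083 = 915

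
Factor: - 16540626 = -2^1* 3^1*17^2*9539^1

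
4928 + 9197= 14125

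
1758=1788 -30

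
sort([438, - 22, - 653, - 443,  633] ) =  [- 653 ,-443,-22,  438, 633] 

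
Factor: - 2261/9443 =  - 17/71 = - 17^1*71^ (  -  1)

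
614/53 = 11 + 31/53 = 11.58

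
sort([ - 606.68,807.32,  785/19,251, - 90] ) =[ - 606.68, - 90, 785/19,251,807.32 ] 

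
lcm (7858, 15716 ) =15716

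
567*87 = 49329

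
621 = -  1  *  ( -621)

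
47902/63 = 47902/63 = 760.35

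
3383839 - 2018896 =1364943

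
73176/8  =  9147 = 9147.00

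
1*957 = 957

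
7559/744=7559/744 = 10.16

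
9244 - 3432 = 5812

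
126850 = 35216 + 91634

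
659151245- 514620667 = 144530578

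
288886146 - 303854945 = -14968799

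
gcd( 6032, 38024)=8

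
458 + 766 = 1224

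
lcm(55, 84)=4620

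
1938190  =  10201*190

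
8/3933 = 8/3933 = 0.00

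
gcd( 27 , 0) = 27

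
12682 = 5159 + 7523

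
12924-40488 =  - 27564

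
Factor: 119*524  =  2^2*7^1*17^1 * 131^1 = 62356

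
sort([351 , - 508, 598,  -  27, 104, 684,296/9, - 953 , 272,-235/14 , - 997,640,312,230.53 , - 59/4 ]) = [-997,-953, - 508,  -  27, - 235/14,-59/4, 296/9, 104, 230.53, 272, 312, 351,598,640 , 684]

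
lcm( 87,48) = 1392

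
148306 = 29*5114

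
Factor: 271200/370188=2^3*3^(  -  1 )*5^2* 7^ ( - 1 )*13^( - 1)  =  200/273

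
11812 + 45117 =56929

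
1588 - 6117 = -4529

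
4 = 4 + 0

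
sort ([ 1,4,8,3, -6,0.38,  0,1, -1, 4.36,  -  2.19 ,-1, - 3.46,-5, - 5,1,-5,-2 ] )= [- 6, - 5,-5,  -  5, - 3.46, - 2.19, - 2, - 1, - 1, 0,0.38,1 , 1, 1,3,4,  4.36,8] 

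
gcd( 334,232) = 2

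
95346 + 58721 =154067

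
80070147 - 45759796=34310351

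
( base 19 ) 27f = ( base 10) 870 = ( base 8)1546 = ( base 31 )S2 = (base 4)31212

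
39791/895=44 + 411/895 = 44.46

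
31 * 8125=251875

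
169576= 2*84788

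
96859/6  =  96859/6 = 16143.17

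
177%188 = 177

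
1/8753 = 1/8753=0.00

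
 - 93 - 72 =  - 165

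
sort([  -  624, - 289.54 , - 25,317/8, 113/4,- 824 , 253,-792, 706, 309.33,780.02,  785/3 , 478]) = [ - 824, - 792, - 624, - 289.54 , - 25, 113/4,317/8,253 , 785/3, 309.33,478, 706,  780.02]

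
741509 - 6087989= - 5346480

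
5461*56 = 305816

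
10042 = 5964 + 4078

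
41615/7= 5945 = 5945.00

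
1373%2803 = 1373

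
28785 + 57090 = 85875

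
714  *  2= 1428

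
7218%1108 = 570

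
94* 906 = 85164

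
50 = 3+47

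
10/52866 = 5/26433 =0.00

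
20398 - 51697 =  - 31299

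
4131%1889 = 353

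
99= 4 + 95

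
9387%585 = 27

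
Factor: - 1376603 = -1376603^1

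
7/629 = 7/629 = 0.01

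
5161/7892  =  5161/7892 = 0.65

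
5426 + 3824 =9250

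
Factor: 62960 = 2^4 * 5^1*787^1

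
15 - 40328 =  - 40313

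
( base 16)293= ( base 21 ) 1A8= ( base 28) NF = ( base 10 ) 659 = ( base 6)3015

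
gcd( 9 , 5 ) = 1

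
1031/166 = 6 + 35/166 = 6.21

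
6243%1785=888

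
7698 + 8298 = 15996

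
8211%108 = 3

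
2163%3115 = 2163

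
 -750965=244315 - 995280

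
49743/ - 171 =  - 5527/19 =-  290.89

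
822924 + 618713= 1441637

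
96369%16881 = 11964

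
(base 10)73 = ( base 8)111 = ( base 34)25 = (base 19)3g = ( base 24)31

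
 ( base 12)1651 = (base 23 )508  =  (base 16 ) a5d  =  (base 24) 4ED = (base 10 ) 2653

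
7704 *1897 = 14614488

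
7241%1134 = 437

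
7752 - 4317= 3435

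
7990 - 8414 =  - 424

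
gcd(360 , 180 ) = 180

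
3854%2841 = 1013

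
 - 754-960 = -1714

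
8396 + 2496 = 10892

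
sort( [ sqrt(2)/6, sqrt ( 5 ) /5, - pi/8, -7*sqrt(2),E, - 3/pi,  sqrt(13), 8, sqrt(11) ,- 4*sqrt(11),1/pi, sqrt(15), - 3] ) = [ - 4 * sqrt(11)  , - 7*sqrt(2),-3, - 3/pi,-pi/8,sqrt( 2) /6, 1/pi, sqrt( 5)/5,E, sqrt(11 ), sqrt(13),  sqrt(15),  8]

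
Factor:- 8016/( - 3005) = 2^4 * 3^1*5^( - 1 )*167^1*601^(-1)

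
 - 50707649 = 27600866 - 78308515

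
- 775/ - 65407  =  775/65407 = 0.01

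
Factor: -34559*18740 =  - 2^2 *5^1*7^1* 937^1*4937^1 = - 647635660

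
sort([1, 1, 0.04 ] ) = [0.04,1,  1 ] 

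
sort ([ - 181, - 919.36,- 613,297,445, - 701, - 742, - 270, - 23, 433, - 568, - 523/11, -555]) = [-919.36, - 742 , - 701, - 613,-568 ,  -  555, - 270,-181,- 523/11, - 23, 297, 433, 445 ]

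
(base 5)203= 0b110101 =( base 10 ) 53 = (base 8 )65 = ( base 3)1222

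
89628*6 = 537768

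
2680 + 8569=11249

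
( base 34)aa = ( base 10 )350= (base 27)cq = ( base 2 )101011110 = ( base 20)HA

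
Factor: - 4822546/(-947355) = 2^1 * 3^ ( - 1)*5^ ( - 1)*31^1*137^( - 1 )*461^ ( - 1 )*77783^1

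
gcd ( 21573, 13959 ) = 1269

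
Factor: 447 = 3^1*149^1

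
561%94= 91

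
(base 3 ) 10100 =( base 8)132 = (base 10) 90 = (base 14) 66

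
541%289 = 252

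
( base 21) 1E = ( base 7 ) 50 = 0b100011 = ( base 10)35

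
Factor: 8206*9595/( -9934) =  -5^1*11^1*19^1*101^1 *373^1*4967^( - 1 )   =  - 39368285/4967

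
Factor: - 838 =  - 2^1*419^1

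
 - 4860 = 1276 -6136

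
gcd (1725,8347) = 1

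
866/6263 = 866/6263=0.14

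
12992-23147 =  - 10155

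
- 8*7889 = -63112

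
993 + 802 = 1795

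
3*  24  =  72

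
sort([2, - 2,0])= [ - 2,0, 2] 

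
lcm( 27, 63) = 189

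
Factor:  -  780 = -2^2*3^1*5^1*13^1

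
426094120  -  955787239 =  - 529693119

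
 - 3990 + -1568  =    -  5558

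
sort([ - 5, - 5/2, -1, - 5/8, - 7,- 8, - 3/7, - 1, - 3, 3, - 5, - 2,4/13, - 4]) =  [ - 8, - 7, - 5, - 5,- 4, - 3, - 5/2,  -  2 ,  -  1, - 1,  -  5/8, - 3/7, 4/13, 3]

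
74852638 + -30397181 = 44455457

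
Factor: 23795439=3^1 * 7931813^1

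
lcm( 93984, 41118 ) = 657888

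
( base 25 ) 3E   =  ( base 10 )89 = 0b1011001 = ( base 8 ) 131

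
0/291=0= 0.00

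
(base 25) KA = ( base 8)776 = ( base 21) 136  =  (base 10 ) 510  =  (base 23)m4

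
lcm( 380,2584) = 12920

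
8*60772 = 486176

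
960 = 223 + 737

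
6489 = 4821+1668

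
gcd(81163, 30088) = 1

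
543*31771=17251653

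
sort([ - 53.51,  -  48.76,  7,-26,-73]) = [ - 73, - 53.51, - 48.76, - 26, 7]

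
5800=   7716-1916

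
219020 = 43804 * 5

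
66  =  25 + 41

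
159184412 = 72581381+86603031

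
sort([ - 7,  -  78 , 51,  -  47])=[ - 78 , - 47 , - 7,51]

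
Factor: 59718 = 2^1*3^1 * 37^1 * 269^1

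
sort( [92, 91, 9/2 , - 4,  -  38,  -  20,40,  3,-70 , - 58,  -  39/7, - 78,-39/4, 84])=[-78,  -  70,-58, - 38,-20, - 39/4,-39/7 ,-4, 3, 9/2,40,  84, 91,92]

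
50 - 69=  - 19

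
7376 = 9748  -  2372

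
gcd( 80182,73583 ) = 1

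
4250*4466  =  18980500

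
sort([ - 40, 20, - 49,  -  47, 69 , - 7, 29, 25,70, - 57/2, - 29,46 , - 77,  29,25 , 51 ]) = [ - 77,-49, - 47,  -  40, - 29, - 57/2, - 7,20, 25,25, 29, 29, 46,51,69, 70 ] 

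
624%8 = 0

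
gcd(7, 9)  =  1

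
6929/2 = 3464 + 1/2=3464.50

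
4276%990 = 316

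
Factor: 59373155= 5^1*139^1*85429^1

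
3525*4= 14100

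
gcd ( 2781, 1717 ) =1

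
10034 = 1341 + 8693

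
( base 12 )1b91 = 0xD5D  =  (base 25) 5BL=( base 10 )3421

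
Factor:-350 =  - 2^1*5^2 * 7^1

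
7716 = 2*3858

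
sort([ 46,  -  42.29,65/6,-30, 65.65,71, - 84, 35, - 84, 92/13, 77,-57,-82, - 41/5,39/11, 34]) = [-84, - 84, - 82, - 57,  -  42.29, - 30, - 41/5,39/11,  92/13, 65/6, 34,35, 46,65.65,71,77]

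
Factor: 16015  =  5^1*3203^1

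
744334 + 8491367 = 9235701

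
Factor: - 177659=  - 101^1*1759^1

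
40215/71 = 566 + 29/71 = 566.41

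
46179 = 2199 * 21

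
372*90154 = 33537288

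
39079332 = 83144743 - 44065411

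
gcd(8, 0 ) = 8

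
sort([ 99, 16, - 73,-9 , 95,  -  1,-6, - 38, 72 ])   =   [ - 73, - 38, - 9,-6, -1  ,  16, 72, 95, 99]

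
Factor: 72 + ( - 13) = 59^1 = 59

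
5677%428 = 113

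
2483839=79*31441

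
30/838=15/419 = 0.04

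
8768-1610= 7158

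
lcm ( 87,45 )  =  1305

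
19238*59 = 1135042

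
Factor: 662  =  2^1*331^1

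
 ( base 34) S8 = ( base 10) 960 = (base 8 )1700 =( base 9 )1276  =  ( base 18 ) 2H6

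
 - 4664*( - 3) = 13992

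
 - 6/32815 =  - 1 + 32809/32815 = - 0.00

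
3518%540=278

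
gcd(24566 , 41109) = 71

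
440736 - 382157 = 58579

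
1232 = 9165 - 7933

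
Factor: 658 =2^1*7^1 * 47^1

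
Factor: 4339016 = 2^3*11^1*49307^1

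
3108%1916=1192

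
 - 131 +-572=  - 703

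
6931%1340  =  231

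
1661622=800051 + 861571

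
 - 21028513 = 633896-21662409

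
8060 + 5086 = 13146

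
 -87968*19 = - 1671392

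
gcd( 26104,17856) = 8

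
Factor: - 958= -2^1*479^1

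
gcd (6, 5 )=1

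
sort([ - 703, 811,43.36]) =[- 703,43.36  ,  811]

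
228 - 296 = - 68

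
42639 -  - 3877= 46516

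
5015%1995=1025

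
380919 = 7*54417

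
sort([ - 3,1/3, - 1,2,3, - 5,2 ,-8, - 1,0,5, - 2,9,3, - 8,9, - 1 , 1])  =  [ - 8,  -  8,-5, -3 ,-2 , - 1, - 1,-1  ,  0,1/3,  1,2,2, 3, 3, 5,9, 9 ]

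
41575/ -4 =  - 10394 + 1/4 =- 10393.75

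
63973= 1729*37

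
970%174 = 100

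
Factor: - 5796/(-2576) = 2^( -2) *3^2 = 9/4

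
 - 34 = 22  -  56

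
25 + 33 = 58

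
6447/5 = 6447/5 =1289.40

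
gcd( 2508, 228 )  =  228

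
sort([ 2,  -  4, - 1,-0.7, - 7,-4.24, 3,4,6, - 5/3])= [ - 7,-4.24, - 4, - 5/3,-1, - 0.7, 2,3, 4 , 6]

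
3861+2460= 6321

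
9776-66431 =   -  56655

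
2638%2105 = 533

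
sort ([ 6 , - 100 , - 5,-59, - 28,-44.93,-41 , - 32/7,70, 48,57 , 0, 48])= [-100, - 59 , - 44.93, - 41,  -  28 , - 5, - 32/7, 0,6, 48 , 48,57  ,  70] 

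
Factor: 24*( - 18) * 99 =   -  2^4*3^5 * 11^1 = - 42768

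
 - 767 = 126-893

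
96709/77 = 96709/77 = 1255.96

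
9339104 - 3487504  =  5851600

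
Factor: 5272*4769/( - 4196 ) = -6285542/1049 = - 2^1*19^1*251^1*659^1*1049^( - 1 )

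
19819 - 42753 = - 22934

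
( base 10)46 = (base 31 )1F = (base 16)2E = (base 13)37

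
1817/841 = 1817/841=2.16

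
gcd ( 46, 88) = 2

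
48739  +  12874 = 61613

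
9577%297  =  73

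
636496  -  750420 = -113924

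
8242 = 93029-84787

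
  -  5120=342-5462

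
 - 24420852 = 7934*( - 3078)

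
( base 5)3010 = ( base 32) BS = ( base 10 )380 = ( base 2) 101111100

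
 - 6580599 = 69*( - 95371 ) 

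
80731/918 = 87+865/918 = 87.94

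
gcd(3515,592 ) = 37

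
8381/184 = 45 + 101/184  =  45.55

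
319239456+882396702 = 1201636158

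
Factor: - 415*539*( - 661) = 5^1*7^2*11^1*83^1*661^1 = 147855785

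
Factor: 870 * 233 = 2^1*3^1 * 5^1  *29^1 * 233^1 =202710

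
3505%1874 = 1631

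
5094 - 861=4233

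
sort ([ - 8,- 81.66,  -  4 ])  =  [-81.66, - 8, - 4]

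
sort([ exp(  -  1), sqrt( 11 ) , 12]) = [ exp ( - 1), sqrt( 11), 12]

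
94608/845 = 94608/845 = 111.96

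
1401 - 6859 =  - 5458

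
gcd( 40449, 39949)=1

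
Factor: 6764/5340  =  3^( - 1 )*5^(-1) *19^1 =19/15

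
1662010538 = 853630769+808379769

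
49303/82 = 49303/82   =  601.26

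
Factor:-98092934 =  - 2^1* 19^1 * 2581393^1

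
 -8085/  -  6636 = 385/316 = 1.22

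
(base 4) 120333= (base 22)36f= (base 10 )1599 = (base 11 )1224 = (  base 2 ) 11000111111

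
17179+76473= 93652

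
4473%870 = 123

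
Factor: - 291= - 3^1 * 97^1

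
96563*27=2607201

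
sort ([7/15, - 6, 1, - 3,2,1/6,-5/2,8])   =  [ - 6, - 3, - 5/2,1/6,  7/15, 1, 2,  8]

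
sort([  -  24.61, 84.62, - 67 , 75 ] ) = [ - 67 , - 24.61,75 , 84.62]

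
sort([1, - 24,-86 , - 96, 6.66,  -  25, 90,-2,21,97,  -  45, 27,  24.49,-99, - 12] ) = [-99, - 96, - 86, - 45 ,-25, - 24, - 12,  -  2,1 , 6.66,21 , 24.49,27 , 90,97 ]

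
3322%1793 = 1529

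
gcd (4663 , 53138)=1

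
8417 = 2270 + 6147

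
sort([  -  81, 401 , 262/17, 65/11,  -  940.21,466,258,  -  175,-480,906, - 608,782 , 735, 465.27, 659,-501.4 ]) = [-940.21 ,  -  608 , - 501.4 ,  -  480,-175,- 81, 65/11,  262/17,258, 401,465.27,466, 659, 735,782,906] 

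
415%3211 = 415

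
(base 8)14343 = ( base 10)6371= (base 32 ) 673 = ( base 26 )9B1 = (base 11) 4872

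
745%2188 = 745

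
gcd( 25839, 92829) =957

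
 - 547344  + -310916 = - 858260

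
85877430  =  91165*942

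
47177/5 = 9435 + 2/5 = 9435.40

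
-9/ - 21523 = 9/21523=0.00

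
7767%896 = 599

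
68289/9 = 7587  +  2/3 = 7587.67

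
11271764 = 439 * 25676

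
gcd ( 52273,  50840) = 1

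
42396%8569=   8120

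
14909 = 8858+6051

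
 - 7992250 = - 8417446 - - 425196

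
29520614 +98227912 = 127748526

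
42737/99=42737/99 =431.69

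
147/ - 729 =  - 49/243 = - 0.20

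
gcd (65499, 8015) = 7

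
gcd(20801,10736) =671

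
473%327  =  146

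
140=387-247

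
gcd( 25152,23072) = 32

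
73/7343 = 73/7343 = 0.01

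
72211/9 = 8023+4/9= 8023.44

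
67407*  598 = 40309386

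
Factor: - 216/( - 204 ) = 18/17=2^1*3^2*17^( - 1)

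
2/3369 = 2/3369 = 0.00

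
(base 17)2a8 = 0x2F4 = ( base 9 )1030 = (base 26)132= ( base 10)756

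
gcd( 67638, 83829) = 3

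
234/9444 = 39/1574 = 0.02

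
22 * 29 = 638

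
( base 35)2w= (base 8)146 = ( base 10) 102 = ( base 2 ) 1100110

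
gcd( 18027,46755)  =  9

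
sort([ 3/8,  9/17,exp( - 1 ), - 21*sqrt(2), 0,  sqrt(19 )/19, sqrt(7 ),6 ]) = [ - 21*sqrt( 2),0, sqrt(19)/19,exp( - 1 ), 3/8,9/17,sqrt( 7),6 ]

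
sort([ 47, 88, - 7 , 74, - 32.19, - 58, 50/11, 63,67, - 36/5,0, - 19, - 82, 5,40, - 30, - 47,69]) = [ - 82, - 58, - 47, - 32.19, -30, - 19, - 36/5, - 7,0,50/11,5,40,47, 63, 67 , 69,74,88 ] 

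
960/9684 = 80/807 = 0.10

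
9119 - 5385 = 3734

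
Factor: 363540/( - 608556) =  - 365/611 = - 5^1*13^( - 1)*47^(- 1)*73^1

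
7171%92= 87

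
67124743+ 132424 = 67257167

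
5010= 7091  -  2081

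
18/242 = 9/121 = 0.07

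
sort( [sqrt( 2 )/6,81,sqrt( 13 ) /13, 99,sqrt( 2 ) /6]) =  [ sqrt ( 2)/6 , sqrt( 2 )/6,sqrt ( 13 )/13,81,99 ] 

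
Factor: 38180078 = 2^1*37^1 * 337^1 * 1531^1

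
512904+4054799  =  4567703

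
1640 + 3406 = 5046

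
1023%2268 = 1023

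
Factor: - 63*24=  - 2^3 * 3^3*7^1 = - 1512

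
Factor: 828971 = 11^2*13^1*17^1*31^1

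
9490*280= 2657200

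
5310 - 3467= 1843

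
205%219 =205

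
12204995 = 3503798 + 8701197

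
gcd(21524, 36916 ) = 4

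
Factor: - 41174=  - 2^1 * 7^1 * 17^1 * 173^1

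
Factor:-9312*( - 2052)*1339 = 25585911936=2^7 * 3^4*13^1 * 19^1 *97^1 * 103^1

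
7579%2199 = 982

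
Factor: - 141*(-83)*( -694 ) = - 8121882 = - 2^1 * 3^1*47^1*83^1*347^1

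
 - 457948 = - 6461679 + 6003731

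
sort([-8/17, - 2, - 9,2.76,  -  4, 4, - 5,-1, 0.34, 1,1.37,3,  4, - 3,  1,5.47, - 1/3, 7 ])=[ - 9, - 5, - 4, - 3, - 2, - 1, - 8/17, - 1/3, 0.34,1,1, 1.37, 2.76 , 3, 4, 4 , 5.47,7]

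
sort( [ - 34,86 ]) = [ - 34,86 ]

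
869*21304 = 18513176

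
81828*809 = 66198852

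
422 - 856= - 434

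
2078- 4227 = - 2149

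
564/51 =11 + 1/17 = 11.06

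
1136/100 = 284/25 = 11.36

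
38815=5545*7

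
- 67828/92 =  - 16957/23 = -737.26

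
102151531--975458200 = 1077609731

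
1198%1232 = 1198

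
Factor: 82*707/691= 2^1*7^1*41^1*101^1*691^( - 1) = 57974/691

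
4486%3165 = 1321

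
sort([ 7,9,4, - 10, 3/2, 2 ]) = [-10,3/2, 2, 4,  7, 9]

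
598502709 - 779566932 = - 181064223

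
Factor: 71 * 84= 2^2*3^1*7^1*71^1 = 5964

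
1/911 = 1/911=0.00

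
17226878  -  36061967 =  - 18835089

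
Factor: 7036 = 2^2 * 1759^1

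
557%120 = 77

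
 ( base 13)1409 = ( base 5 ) 43012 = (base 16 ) B42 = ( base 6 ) 21202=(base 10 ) 2882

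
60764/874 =30382/437 = 69.52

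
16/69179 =16/69179  =  0.00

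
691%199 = 94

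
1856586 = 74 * 25089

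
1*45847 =45847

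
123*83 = 10209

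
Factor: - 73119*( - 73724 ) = 2^2*3^1 * 7^1*2633^1*24373^1 =5390625156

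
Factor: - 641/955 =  - 5^( - 1)*191^( - 1) * 641^1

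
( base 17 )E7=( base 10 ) 245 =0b11110101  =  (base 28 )8l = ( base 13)15b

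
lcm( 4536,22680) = 22680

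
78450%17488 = 8498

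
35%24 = 11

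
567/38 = 14 +35/38 =14.92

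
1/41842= 1/41842 = 0.00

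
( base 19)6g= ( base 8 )202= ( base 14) 94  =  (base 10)130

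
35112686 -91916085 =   -  56803399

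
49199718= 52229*942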